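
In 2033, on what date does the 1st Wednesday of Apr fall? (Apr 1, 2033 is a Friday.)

Apr 2033 begins on a Friday, so the first Wednesday is Apr 6 (5 days later).

Apr 6, 2033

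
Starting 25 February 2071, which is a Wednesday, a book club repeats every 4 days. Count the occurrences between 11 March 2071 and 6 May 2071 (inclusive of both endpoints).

Occurrences land 4·i days after 25 February 2071 for i = 0, 1, 2, …
11 March 2071 is 14 days after the start; 14 ÷ 4 = 3 remainder 2; since the remainder is 2, round up to i = 4. First occurrence in the window: #5 on 13 March 2071 (4×4 = 16 days in).
6 May 2071 is 70 days after the start; 70 ÷ 4 = 17 remainder 2. Last occurrence in the window: #18 on 4 May 2071.
Occurrences #5 through #18: 14 in total.

14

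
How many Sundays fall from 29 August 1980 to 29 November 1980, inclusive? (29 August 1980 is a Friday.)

13

29 August 1980 is a Friday; the first Sunday on or after it is 31 August 1980 (2 days later).
From 31 August 1980 to 29 November 1980: 0 + 30 + 31 + 29 = 90 days (rest of August, September, October, November).
90 ÷ 7 = 12 full weeks with remainder 6, so 12 more Sundays after the first → 13.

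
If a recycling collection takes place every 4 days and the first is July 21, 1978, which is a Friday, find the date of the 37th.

December 12, 1978

The 37th occurrence is 36 intervals after the first: 36 × 4 = 144 days after July 21, 1978.
July has 31 days — 10 days to the end of July leaves 134.
August has 31 days (103 left).
September has 30 days (73 left).
October has 31 days (42 left).
November has 30 days (12 left).
12 days into December → December 12, 1978.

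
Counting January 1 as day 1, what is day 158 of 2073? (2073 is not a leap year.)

Jun 7, 2073

Jan has 31 days (158 − 31 = 127 remain).
Feb has 28 days (127 − 28 = 99 remain).
Mar has 31 days (99 − 31 = 68 remain).
Apr has 30 days (68 − 30 = 38 remain).
May has 31 days (38 − 31 = 7 remain).
7 into Jun → Jun 7.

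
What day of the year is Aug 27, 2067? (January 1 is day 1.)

Days in months before Aug: 31 + 28 + 31 + 30 + 31 + 30 + 31 = 212.
Plus 27 days into Aug → day 239.

239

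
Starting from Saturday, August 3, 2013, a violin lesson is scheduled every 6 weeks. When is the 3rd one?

The 3rd occurrence is 2 intervals after the first: 2 × 42 = 84 days after August 3, 2013.
August has 31 days — 28 days to the end of August leaves 56.
September has 30 days (26 left).
26 days into October → October 26, 2013.

October 26, 2013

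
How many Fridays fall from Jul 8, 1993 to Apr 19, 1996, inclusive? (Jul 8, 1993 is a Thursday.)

Jul 8, 1993 is a Thursday; the first Friday on or after it is Jul 9, 1993 (1 day later).
From Jul 9, 1993 to Apr 19, 1996: 175 + 365 + 365 + 110 = 1015 days (rest of 1993, 1994, 1995, to Apr 19, 1996 in 1996).
1015 ÷ 7 = 145 full weeks with remainder 0, so 145 more Fridays after the first → 146.

146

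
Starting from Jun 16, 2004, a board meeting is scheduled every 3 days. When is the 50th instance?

Nov 10, 2004

The 50th occurrence is 49 intervals after the first: 49 × 3 = 147 days after Jun 16, 2004.
Jun has 30 days — 14 days to the end of Jun leaves 133.
Jul has 31 days (102 left).
Aug has 31 days (71 left).
Sep has 30 days (41 left).
Oct has 31 days (10 left).
10 days into Nov → Nov 10, 2004.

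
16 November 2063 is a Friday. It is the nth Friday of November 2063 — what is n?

Day 16 falls in week ⌈16/7⌉ of the month.
Days 1–7 hold the 1st Friday, 8–14 the 2nd, 15–21 the 3rd, 22–28 the 4th, 29–31 the 5th.
16 is in the range for the 3rd.

3rd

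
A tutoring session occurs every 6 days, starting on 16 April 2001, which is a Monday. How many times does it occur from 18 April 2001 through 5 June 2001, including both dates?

8

Occurrences land 6·i days after 16 April 2001 for i = 0, 1, 2, …
18 April 2001 is 2 days after the start; 2 ÷ 6 = 0 remainder 2; since the remainder is 2, round up to i = 1. First occurrence in the window: #2 on 22 April 2001 (1×6 = 6 days in).
5 June 2001 is 50 days after the start; 50 ÷ 6 = 8 remainder 2. Last occurrence in the window: #9 on 3 June 2001.
Occurrences #2 through #9: 8 in total.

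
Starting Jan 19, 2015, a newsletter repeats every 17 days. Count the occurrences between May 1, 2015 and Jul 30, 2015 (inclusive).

Occurrences land 17·i days after Jan 19, 2015 for i = 0, 1, 2, …
May 1, 2015 is 102 days after the start; 102 ÷ 17 = 6 remainder 0. First occurrence in the window: #7 on May 1, 2015 (6×17 = 102 days in).
Jul 30, 2015 is 192 days after the start; 192 ÷ 17 = 11 remainder 5. Last occurrence in the window: #12 on Jul 25, 2015.
Occurrences #7 through #12: 6 in total.

6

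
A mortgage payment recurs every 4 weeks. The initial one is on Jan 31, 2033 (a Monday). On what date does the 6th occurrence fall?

The 6th occurrence is 5 intervals after the first: 5 × 28 = 140 days after Jan 31, 2033.
Jan has 31 days — 0 days to the end of Jan leaves 140.
Feb has 28 days (112 left).
Mar has 31 days (81 left).
Apr has 30 days (51 left).
May has 31 days (20 left).
20 days into Jun → Jun 20, 2033.

Jun 20, 2033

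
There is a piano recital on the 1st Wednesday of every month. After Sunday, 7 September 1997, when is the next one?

1 October 1997

September 1997 starts on a Monday, so its 1st Wednesday is 3 September 1997 (2 days in).
That is not after 7 September 1997, so look at October 1997.
October 1997 starts on a Wednesday, so its 1st Wednesday is 1 October 1997.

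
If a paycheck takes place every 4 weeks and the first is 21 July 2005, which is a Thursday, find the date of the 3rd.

15 September 2005

The 3rd occurrence is 2 intervals after the first: 2 × 28 = 56 days after 21 July 2005.
July has 31 days — 10 days to the end of July leaves 46.
August has 31 days (15 left).
15 days into September → 15 September 2005.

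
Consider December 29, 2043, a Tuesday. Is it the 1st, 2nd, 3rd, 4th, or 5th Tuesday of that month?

Day 29 falls in week ⌈29/7⌉ of the month.
Days 1–7 hold the 1st Tuesday, 8–14 the 2nd, 15–21 the 3rd, 22–28 the 4th, 29–31 the 5th.
29 is in the range for the 5th.

5th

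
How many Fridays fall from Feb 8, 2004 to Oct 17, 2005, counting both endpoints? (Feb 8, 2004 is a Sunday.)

Feb 8, 2004 is a Sunday; the first Friday on or after it is Feb 13, 2004 (5 days later).
From Feb 13, 2004 to Oct 17, 2005: 322 + 290 = 612 days (rest of 2004, to Oct 17, 2005 in 2005).
612 ÷ 7 = 87 full weeks with remainder 3, so 87 more Fridays after the first → 88.

88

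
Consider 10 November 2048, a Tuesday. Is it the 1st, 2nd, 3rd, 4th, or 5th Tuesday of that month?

2nd

Day 10 falls in week ⌈10/7⌉ of the month.
Days 1–7 hold the 1st Tuesday, 8–14 the 2nd, 15–21 the 3rd, 22–28 the 4th, 29–31 the 5th.
10 is in the range for the 2nd.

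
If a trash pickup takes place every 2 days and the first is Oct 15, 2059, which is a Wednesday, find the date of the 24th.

The 24th occurrence is 23 intervals after the first: 23 × 2 = 46 days after Oct 15, 2059.
Oct has 31 days — 16 days to the end of Oct leaves 30.
30 days into Nov → Nov 30, 2059.

Nov 30, 2059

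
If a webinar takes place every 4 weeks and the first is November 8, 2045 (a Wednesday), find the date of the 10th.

The 10th occurrence is 9 intervals after the first: 9 × 28 = 252 days after November 8, 2045.
November has 30 days — 22 days to the end of November leaves 230.
December has 31 days (199 left).
January has 31 days (168 left).
February has 28 days (140 left).
March has 31 days (109 left).
April has 30 days (79 left).
May has 31 days (48 left).
June has 30 days (18 left).
18 days into July → July 18, 2046.

July 18, 2046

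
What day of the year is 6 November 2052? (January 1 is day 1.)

Days in months before November: 31 + 29 + 31 + 30 + 31 + 30 + 31 + 31 + 30 + 31 = 305.
Plus 6 days into November → day 311.

311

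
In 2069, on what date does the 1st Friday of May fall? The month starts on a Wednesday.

May 2069 begins on a Wednesday, so the first Friday is May 3 (2 days later).

May 3, 2069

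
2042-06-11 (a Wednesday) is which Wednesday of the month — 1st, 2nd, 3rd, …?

Day 11 falls in week ⌈11/7⌉ of the month.
Days 1–7 hold the 1st Wednesday, 8–14 the 2nd, 15–21 the 3rd, 22–28 the 4th, 29–31 the 5th.
11 is in the range for the 2nd.

2nd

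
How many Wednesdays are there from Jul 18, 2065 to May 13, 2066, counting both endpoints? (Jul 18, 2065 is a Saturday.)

43

Jul 18, 2065 is a Saturday; the first Wednesday on or after it is Jul 22, 2065 (4 days later).
From Jul 22, 2065 to May 13, 2066: 9 + 31 + 30 + 31 + 30 + 31 + 31 + 28 + 31 + 30 + 13 = 295 days (rest of Jul, Aug, Sep, Oct, Nov, Dec, Jan, Feb, Mar, Apr, May).
295 ÷ 7 = 42 full weeks with remainder 1, so 42 more Wednesdays after the first → 43.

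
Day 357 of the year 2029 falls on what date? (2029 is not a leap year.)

23 December 2029

January has 31 days (357 − 31 = 326 remain).
February has 28 days (326 − 28 = 298 remain).
March has 31 days (298 − 31 = 267 remain).
April has 30 days (267 − 30 = 237 remain).
May has 31 days (237 − 31 = 206 remain).
June has 30 days (206 − 30 = 176 remain).
July has 31 days (176 − 31 = 145 remain).
August has 31 days (145 − 31 = 114 remain).
September has 30 days (114 − 30 = 84 remain).
October has 31 days (84 − 31 = 53 remain).
November has 30 days (53 − 30 = 23 remain).
23 into December → December 23.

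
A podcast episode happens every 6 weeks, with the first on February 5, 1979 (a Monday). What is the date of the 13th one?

The 13th occurrence is 12 intervals after the first: 12 × 42 = 504 days after February 5, 1979.
February has 28 days — 23 days to the end of February leaves 481.
From end of February to end of 1979 is 306 days (175 left).
January has 31 days (144 left).
February has 29 days (115 left).
March has 31 days (84 left).
April has 30 days (54 left).
May has 31 days (23 left).
23 days into June → June 23, 1980.

June 23, 1980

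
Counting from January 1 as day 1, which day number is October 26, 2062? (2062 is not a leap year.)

Days in months before October: 31 + 28 + 31 + 30 + 31 + 30 + 31 + 31 + 30 = 273.
Plus 26 days into October → day 299.

299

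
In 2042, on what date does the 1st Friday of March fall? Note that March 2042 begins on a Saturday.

March 2042 begins on a Saturday, so the first Friday is March 7 (6 days later).

7 March 2042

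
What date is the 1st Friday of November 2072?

November 4, 2072

November 2072 begins on a Tuesday, so the first Friday is November 4 (3 days later).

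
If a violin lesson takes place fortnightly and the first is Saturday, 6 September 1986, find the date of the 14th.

The 14th occurrence is 13 intervals after the first: 13 × 14 = 182 days after 6 September 1986.
September has 30 days — 24 days to the end of September leaves 158.
October has 31 days (127 left).
November has 30 days (97 left).
December has 31 days (66 left).
January has 31 days (35 left).
February has 28 days (7 left).
7 days into March → 7 March 1987.

7 March 1987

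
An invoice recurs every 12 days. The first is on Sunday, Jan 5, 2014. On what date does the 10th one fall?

Apr 23, 2014

The 10th occurrence is 9 intervals after the first: 9 × 12 = 108 days after Jan 5, 2014.
Jan has 31 days — 26 days to the end of Jan leaves 82.
Feb has 28 days (54 left).
Mar has 31 days (23 left).
23 days into Apr → Apr 23, 2014.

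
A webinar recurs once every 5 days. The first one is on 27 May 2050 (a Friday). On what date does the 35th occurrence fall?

13 November 2050

The 35th occurrence is 34 intervals after the first: 34 × 5 = 170 days after 27 May 2050.
May has 31 days — 4 days to the end of May leaves 166.
June has 30 days (136 left).
July has 31 days (105 left).
August has 31 days (74 left).
September has 30 days (44 left).
October has 31 days (13 left).
13 days into November → 13 November 2050.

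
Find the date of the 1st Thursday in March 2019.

March 7, 2019

The first Thursday of March 2019 is March 7.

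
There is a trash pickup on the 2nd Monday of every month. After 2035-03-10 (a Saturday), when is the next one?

March 2035 starts on a Thursday; its first Monday is the 5th, so the 2nd Monday is the 12th — 2035-03-12.
2035-03-12 is after 2035-03-10, so that is the next one.

2035-03-12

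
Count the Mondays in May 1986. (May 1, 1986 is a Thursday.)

4

May 1, 1986 is a Thursday; the first Monday on or after it is May 5, 1986 (4 days later).
From May 5, 1986 to May 31, 1986 is 31 − 5 = 26 days.
26 ÷ 7 = 3 full weeks with remainder 5, so 3 more Mondays after the first → 4.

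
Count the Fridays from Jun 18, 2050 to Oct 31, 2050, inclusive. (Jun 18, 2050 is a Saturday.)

Jun 18, 2050 is a Saturday; the first Friday on or after it is Jun 24, 2050 (6 days later).
From Jun 24, 2050 to Oct 31, 2050: 6 + 31 + 31 + 30 + 31 = 129 days (rest of Jun, Jul, Aug, Sep, Oct).
129 ÷ 7 = 18 full weeks with remainder 3, so 18 more Fridays after the first → 19.

19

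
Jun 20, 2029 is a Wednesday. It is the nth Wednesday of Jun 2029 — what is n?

Day 20 falls in week ⌈20/7⌉ of the month.
Days 1–7 hold the 1st Wednesday, 8–14 the 2nd, 15–21 the 3rd, 22–28 the 4th, 29–31 the 5th.
20 is in the range for the 3rd.

3rd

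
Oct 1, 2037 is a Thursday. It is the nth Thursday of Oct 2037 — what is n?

1st

Day 1 falls in week ⌈1/7⌉ of the month.
Days 1–7 hold the 1st Thursday, 8–14 the 2nd, 15–21 the 3rd, 22–28 the 4th, 29–31 the 5th.
1 is in the range for the 1st.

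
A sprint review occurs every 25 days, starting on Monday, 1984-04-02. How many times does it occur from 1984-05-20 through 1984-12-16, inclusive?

Occurrences land 25·i days after 1984-04-02 for i = 0, 1, 2, …
1984-05-20 is 48 days after the start; 48 ÷ 25 = 1 remainder 23; since the remainder is 23, round up to i = 2. First occurrence in the window: #3 on 1984-05-22 (2×25 = 50 days in).
1984-12-16 is 258 days after the start; 258 ÷ 25 = 10 remainder 8. Last occurrence in the window: #11 on 1984-12-08.
Occurrences #3 through #11: 9 in total.

9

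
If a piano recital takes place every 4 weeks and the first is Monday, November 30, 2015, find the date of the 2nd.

December 28, 2015

The 2nd occurrence is 1 interval after the first: 1 × 28 = 28 days after November 30, 2015.
November has 30 days — 0 days to the end of November leaves 28.
28 days into December → December 28, 2015.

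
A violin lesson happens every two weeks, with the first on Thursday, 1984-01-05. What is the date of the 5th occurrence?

1984-03-01

The 5th occurrence is 4 intervals after the first: 4 × 14 = 56 days after 1984-01-05.
January has 31 days — 26 days to the end of January leaves 30.
February has 29 days (1 left).
1 day into March → 1984-03-01.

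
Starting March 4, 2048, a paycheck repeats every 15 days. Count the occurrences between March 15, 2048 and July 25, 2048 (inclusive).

Occurrences land 15·i days after March 4, 2048 for i = 0, 1, 2, …
March 15, 2048 is 11 days after the start; 11 ÷ 15 = 0 remainder 11; since the remainder is 11, round up to i = 1. First occurrence in the window: #2 on March 19, 2048 (1×15 = 15 days in).
July 25, 2048 is 143 days after the start; 143 ÷ 15 = 9 remainder 8. Last occurrence in the window: #10 on July 17, 2048.
Occurrences #2 through #10: 9 in total.

9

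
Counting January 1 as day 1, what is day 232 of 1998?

January has 31 days (232 − 31 = 201 remain).
February has 28 days (201 − 28 = 173 remain).
March has 31 days (173 − 31 = 142 remain).
April has 30 days (142 − 30 = 112 remain).
May has 31 days (112 − 31 = 81 remain).
June has 30 days (81 − 30 = 51 remain).
July has 31 days (51 − 31 = 20 remain).
20 into August → August 20.

1998-08-20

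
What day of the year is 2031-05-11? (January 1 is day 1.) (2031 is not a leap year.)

131

Days in months before May: 31 + 28 + 31 + 30 = 120.
Plus 11 days into May → day 131.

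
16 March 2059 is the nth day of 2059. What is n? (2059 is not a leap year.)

Days in months before March: 31 + 28 = 59.
Plus 16 days into March → day 75.

75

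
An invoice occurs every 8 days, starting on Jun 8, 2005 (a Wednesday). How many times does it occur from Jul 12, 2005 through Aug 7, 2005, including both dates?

3

Occurrences land 8·i days after Jun 8, 2005 for i = 0, 1, 2, …
Jul 12, 2005 is 34 days after the start; 34 ÷ 8 = 4 remainder 2; since the remainder is 2, round up to i = 5. First occurrence in the window: #6 on Jul 18, 2005 (5×8 = 40 days in).
Aug 7, 2005 is 60 days after the start; 60 ÷ 8 = 7 remainder 4. Last occurrence in the window: #8 on Aug 3, 2005.
Occurrences #6 through #8: 3 in total.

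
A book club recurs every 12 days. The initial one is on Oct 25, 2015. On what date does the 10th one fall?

Feb 10, 2016

The 10th occurrence is 9 intervals after the first: 9 × 12 = 108 days after Oct 25, 2015.
Oct has 31 days — 6 days to the end of Oct leaves 102.
Nov has 30 days (72 left).
Dec has 31 days (41 left).
Jan has 31 days (10 left).
10 days into Feb → Feb 10, 2016.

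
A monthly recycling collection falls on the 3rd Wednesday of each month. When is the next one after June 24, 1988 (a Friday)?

July 20, 1988

June 1988 starts on a Wednesday; its first Wednesday is the 1st, so the 3rd Wednesday is the 15th — June 15, 1988.
That is not after June 24, 1988, so look at July 1988.
July 1988 starts on a Friday; its first Wednesday is the 6th, so the 3rd Wednesday is the 20th — July 20, 1988.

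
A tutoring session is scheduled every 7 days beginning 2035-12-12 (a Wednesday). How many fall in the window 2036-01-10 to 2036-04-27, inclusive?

15

Occurrences land 7·i days after 2035-12-12 for i = 0, 1, 2, …
2036-01-10 is 29 days after the start; 29 ÷ 7 = 4 remainder 1; since the remainder is 1, round up to i = 5. First occurrence in the window: #6 on 2036-01-16 (5×7 = 35 days in).
2036-04-27 is 137 days after the start; 137 ÷ 7 = 19 remainder 4. Last occurrence in the window: #20 on 2036-04-23.
Occurrences #6 through #20: 15 in total.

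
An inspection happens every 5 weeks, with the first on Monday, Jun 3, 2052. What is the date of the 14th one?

Sep 1, 2053

The 14th occurrence is 13 intervals after the first: 13 × 35 = 455 days after Jun 3, 2052.
Jun has 30 days — 27 days to the end of Jun leaves 428.
From end of Jun to end of 2052 is 184 days (244 left).
Jan has 31 days (213 left).
Feb has 28 days (185 left).
Mar has 31 days (154 left).
Apr has 30 days (124 left).
May has 31 days (93 left).
Jun has 30 days (63 left).
Jul has 31 days (32 left).
Aug has 31 days (1 left).
1 day into Sep → Sep 1, 2053.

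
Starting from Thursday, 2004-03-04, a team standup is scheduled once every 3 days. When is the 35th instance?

2004-06-14

The 35th occurrence is 34 intervals after the first: 34 × 3 = 102 days after 2004-03-04.
March has 31 days — 27 days to the end of March leaves 75.
April has 30 days (45 left).
May has 31 days (14 left).
14 days into June → 2004-06-14.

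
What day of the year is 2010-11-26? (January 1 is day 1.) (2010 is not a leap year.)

Days in months before November: 31 + 28 + 31 + 30 + 31 + 30 + 31 + 31 + 30 + 31 = 304.
Plus 26 days into November → day 330.

330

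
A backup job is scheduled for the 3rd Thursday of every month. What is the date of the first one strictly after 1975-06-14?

June 1975 starts on a Sunday; its first Thursday is the 5th, so the 3rd Thursday is the 19th — 1975-06-19.
1975-06-19 is after 1975-06-14, so that is the next one.

1975-06-19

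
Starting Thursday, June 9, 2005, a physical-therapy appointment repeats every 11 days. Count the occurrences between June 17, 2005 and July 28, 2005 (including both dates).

4

Occurrences land 11·i days after June 9, 2005 for i = 0, 1, 2, …
June 17, 2005 is 8 days after the start; 8 ÷ 11 = 0 remainder 8; since the remainder is 8, round up to i = 1. First occurrence in the window: #2 on June 20, 2005 (1×11 = 11 days in).
July 28, 2005 is 49 days after the start; 49 ÷ 11 = 4 remainder 5. Last occurrence in the window: #5 on July 23, 2005.
Occurrences #2 through #5: 4 in total.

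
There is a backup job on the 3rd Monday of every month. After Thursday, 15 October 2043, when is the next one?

19 October 2043

October 2043 starts on a Thursday; its first Monday is the 5th, so the 3rd Monday is the 19th — 19 October 2043.
19 October 2043 is after 15 October 2043, so that is the next one.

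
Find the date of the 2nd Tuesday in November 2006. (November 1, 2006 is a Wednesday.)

November 2006 begins on a Wednesday, so the first Tuesday is November 7 (6 days later).
The 2nd Tuesday is 1 weeks later: 7 + 7 = 14.

November 14, 2006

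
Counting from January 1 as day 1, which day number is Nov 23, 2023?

327

Days in months before Nov: 31 + 28 + 31 + 30 + 31 + 30 + 31 + 31 + 30 + 31 = 304.
Plus 23 days into Nov → day 327.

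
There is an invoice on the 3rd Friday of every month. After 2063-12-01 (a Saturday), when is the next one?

2063-12-21

December 2063 starts on a Saturday; its first Friday is the 7th, so the 3rd Friday is the 21st — 2063-12-21.
2063-12-21 is after 2063-12-01, so that is the next one.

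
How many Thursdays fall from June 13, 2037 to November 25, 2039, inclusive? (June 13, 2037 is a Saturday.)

June 13, 2037 is a Saturday; the first Thursday on or after it is June 18, 2037 (5 days later).
From June 18, 2037 to November 25, 2039: 196 + 365 + 329 = 890 days (rest of 2037, 2038, to November 25, 2039 in 2039).
890 ÷ 7 = 127 full weeks with remainder 1, so 127 more Thursdays after the first → 128.

128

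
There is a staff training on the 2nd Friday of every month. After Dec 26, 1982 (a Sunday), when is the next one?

Jan 14, 1983

Dec 1982 starts on a Wednesday; its first Friday is the 3rd, so the 2nd Friday is the 10th — Dec 10, 1982.
That is not after Dec 26, 1982, so look at Jan 1983.
Jan 1983 starts on a Saturday; its first Friday is the 7th, so the 2nd Friday is the 14th — Jan 14, 1983.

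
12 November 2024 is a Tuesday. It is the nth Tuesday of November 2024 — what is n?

Day 12 falls in week ⌈12/7⌉ of the month.
Days 1–7 hold the 1st Tuesday, 8–14 the 2nd, 15–21 the 3rd, 22–28 the 4th, 29–31 the 5th.
12 is in the range for the 2nd.

2nd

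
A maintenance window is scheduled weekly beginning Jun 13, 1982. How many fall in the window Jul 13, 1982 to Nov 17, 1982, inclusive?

Occurrences land 7·i days after Jun 13, 1982 for i = 0, 1, 2, …
Jul 13, 1982 is 30 days after the start; 30 ÷ 7 = 4 remainder 2; since the remainder is 2, round up to i = 5. First occurrence in the window: #6 on Jul 18, 1982 (5×7 = 35 days in).
Nov 17, 1982 is 157 days after the start; 157 ÷ 7 = 22 remainder 3. Last occurrence in the window: #23 on Nov 14, 1982.
Occurrences #6 through #23: 18 in total.

18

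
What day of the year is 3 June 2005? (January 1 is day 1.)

154

Days in months before June: 31 + 28 + 31 + 30 + 31 = 151.
Plus 3 days into June → day 154.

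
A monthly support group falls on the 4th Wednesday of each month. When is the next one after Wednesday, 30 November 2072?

November 2072 starts on a Tuesday; its first Wednesday is the 2nd, so the 4th Wednesday is the 23rd — 23 November 2072.
That is not after 30 November 2072, so look at December 2072.
December 2072 starts on a Thursday; its first Wednesday is the 7th, so the 4th Wednesday is the 28th — 28 December 2072.

28 December 2072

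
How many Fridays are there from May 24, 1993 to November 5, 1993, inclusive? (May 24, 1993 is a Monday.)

24

May 24, 1993 is a Monday; the first Friday on or after it is May 28, 1993 (4 days later).
From May 28, 1993 to November 5, 1993: 3 + 30 + 31 + 31 + 30 + 31 + 5 = 161 days (rest of May, June, July, August, September, October, November).
161 ÷ 7 = 23 full weeks with remainder 0, so 23 more Fridays after the first → 24.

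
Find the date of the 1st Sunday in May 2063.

The first Sunday of May 2063 is May 6.

6 May 2063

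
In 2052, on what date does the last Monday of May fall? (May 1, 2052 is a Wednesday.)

May 2052 begins on a Wednesday, so the first Monday is May 6 (5 days later).
May 2052 has 31 days. Adding weeks: 6, 13, 20, 27 — the last one ≤ 31 is the 27th.

27 May 2052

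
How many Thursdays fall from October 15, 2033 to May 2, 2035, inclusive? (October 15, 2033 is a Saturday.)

October 15, 2033 is a Saturday; the first Thursday on or after it is October 20, 2033 (5 days later).
From October 20, 2033 to May 2, 2035: 72 + 365 + 122 = 559 days (rest of 2033, 2034, to May 2, 2035 in 2035).
559 ÷ 7 = 79 full weeks with remainder 6, so 79 more Thursdays after the first → 80.

80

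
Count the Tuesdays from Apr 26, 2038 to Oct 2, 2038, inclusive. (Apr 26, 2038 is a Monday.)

23

Apr 26, 2038 is a Monday; the first Tuesday on or after it is Apr 27, 2038 (1 day later).
From Apr 27, 2038 to Oct 2, 2038: 3 + 31 + 30 + 31 + 31 + 30 + 2 = 158 days (rest of Apr, May, Jun, Jul, Aug, Sep, Oct).
158 ÷ 7 = 22 full weeks with remainder 4, so 22 more Tuesdays after the first → 23.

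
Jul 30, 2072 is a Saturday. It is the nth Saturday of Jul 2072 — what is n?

Day 30 falls in week ⌈30/7⌉ of the month.
Days 1–7 hold the 1st Saturday, 8–14 the 2nd, 15–21 the 3rd, 22–28 the 4th, 29–31 the 5th.
30 is in the range for the 5th.

5th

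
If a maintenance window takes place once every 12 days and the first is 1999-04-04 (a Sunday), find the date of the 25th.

2000-01-17

The 25th occurrence is 24 intervals after the first: 24 × 12 = 288 days after 1999-04-04.
April has 30 days — 26 days to the end of April leaves 262.
May has 31 days (231 left).
June has 30 days (201 left).
July has 31 days (170 left).
August has 31 days (139 left).
September has 30 days (109 left).
October has 31 days (78 left).
November has 30 days (48 left).
December has 31 days (17 left).
17 days into January → 2000-01-17.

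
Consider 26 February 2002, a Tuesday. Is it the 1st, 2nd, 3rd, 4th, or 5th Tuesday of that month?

Day 26 falls in week ⌈26/7⌉ of the month.
Days 1–7 hold the 1st Tuesday, 8–14 the 2nd, 15–21 the 3rd, 22–28 the 4th, 29–31 the 5th.
26 is in the range for the 4th.

4th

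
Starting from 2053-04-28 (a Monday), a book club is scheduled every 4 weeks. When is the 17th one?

2054-07-20

The 17th occurrence is 16 intervals after the first: 16 × 28 = 448 days after 2053-04-28.
April has 30 days — 2 days to the end of April leaves 446.
From end of April to end of 2053 is 245 days (201 left).
January has 31 days (170 left).
February has 28 days (142 left).
March has 31 days (111 left).
April has 30 days (81 left).
May has 31 days (50 left).
June has 30 days (20 left).
20 days into July → 2054-07-20.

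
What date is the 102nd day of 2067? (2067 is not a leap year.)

2067-04-12

January has 31 days (102 − 31 = 71 remain).
February has 28 days (71 − 28 = 43 remain).
March has 31 days (43 − 31 = 12 remain).
12 into April → April 12.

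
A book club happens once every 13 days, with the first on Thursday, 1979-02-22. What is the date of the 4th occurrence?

1979-04-02

The 4th occurrence is 3 intervals after the first: 3 × 13 = 39 days after 1979-02-22.
February has 28 days — 6 days to the end of February leaves 33.
March has 31 days (2 left).
2 days into April → 1979-04-02.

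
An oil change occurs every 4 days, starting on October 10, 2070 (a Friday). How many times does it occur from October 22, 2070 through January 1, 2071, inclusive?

18

Occurrences land 4·i days after October 10, 2070 for i = 0, 1, 2, …
October 22, 2070 is 12 days after the start; 12 ÷ 4 = 3 remainder 0. First occurrence in the window: #4 on October 22, 2070 (3×4 = 12 days in).
January 1, 2071 is 83 days after the start; 83 ÷ 4 = 20 remainder 3. Last occurrence in the window: #21 on December 29, 2070.
Occurrences #4 through #21: 18 in total.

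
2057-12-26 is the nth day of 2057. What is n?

Days in months before December: 31 + 28 + 31 + 30 + 31 + 30 + 31 + 31 + 30 + 31 + 30 = 334.
Plus 26 days into December → day 360.

360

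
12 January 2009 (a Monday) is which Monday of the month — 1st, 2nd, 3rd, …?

2nd

Day 12 falls in week ⌈12/7⌉ of the month.
Days 1–7 hold the 1st Monday, 8–14 the 2nd, 15–21 the 3rd, 22–28 the 4th, 29–31 the 5th.
12 is in the range for the 2nd.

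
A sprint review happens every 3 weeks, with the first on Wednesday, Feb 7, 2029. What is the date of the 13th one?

The 13th occurrence is 12 intervals after the first: 12 × 21 = 252 days after Feb 7, 2029.
Feb has 28 days — 21 days to the end of Feb leaves 231.
Mar has 31 days (200 left).
Apr has 30 days (170 left).
May has 31 days (139 left).
Jun has 30 days (109 left).
Jul has 31 days (78 left).
Aug has 31 days (47 left).
Sep has 30 days (17 left).
17 days into Oct → Oct 17, 2029.

Oct 17, 2029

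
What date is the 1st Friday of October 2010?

October 2010 begins on a Friday, so the first Friday is October 1.

October 1, 2010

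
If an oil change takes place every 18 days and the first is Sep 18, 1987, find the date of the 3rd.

Oct 24, 1987

The 3rd occurrence is 2 intervals after the first: 2 × 18 = 36 days after Sep 18, 1987.
Sep has 30 days — 12 days to the end of Sep leaves 24.
24 days into Oct → Oct 24, 1987.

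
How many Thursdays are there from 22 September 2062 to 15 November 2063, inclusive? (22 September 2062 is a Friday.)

60

22 September 2062 is a Friday; the first Thursday on or after it is 28 September 2062 (6 days later).
From 28 September 2062 to 15 November 2063: 94 + 319 = 413 days (rest of 2062, to 15 November 2063 in 2063).
413 ÷ 7 = 59 full weeks with remainder 0, so 59 more Thursdays after the first → 60.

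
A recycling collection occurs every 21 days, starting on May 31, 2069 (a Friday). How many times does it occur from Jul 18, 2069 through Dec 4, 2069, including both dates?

6

Occurrences land 21·i days after May 31, 2069 for i = 0, 1, 2, …
Jul 18, 2069 is 48 days after the start; 48 ÷ 21 = 2 remainder 6; since the remainder is 6, round up to i = 3. First occurrence in the window: #4 on Aug 2, 2069 (3×21 = 63 days in).
Dec 4, 2069 is 187 days after the start; 187 ÷ 21 = 8 remainder 19. Last occurrence in the window: #9 on Nov 15, 2069.
Occurrences #4 through #9: 6 in total.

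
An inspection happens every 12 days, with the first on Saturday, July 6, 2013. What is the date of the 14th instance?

December 9, 2013

The 14th occurrence is 13 intervals after the first: 13 × 12 = 156 days after July 6, 2013.
July has 31 days — 25 days to the end of July leaves 131.
August has 31 days (100 left).
September has 30 days (70 left).
October has 31 days (39 left).
November has 30 days (9 left).
9 days into December → December 9, 2013.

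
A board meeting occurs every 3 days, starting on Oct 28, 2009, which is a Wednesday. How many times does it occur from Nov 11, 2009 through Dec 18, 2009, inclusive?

13

Occurrences land 3·i days after Oct 28, 2009 for i = 0, 1, 2, …
Nov 11, 2009 is 14 days after the start; 14 ÷ 3 = 4 remainder 2; since the remainder is 2, round up to i = 5. First occurrence in the window: #6 on Nov 12, 2009 (5×3 = 15 days in).
Dec 18, 2009 is 51 days after the start; 51 ÷ 3 = 17 remainder 0. Last occurrence in the window: #18 on Dec 18, 2009.
Occurrences #6 through #18: 13 in total.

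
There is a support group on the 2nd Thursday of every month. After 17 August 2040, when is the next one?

August 2040 starts on a Wednesday; its first Thursday is the 2nd, so the 2nd Thursday is the 9th — 9 August 2040.
That is not after 17 August 2040, so look at September 2040.
September 2040 starts on a Saturday; its first Thursday is the 6th, so the 2nd Thursday is the 13th — 13 September 2040.

13 September 2040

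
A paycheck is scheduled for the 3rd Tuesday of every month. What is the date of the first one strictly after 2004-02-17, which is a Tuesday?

2004-03-16

February 2004 starts on a Sunday; its first Tuesday is the 3rd, so the 3rd Tuesday is the 17th — 2004-02-17.
That is not after 2004-02-17, so look at March 2004.
March 2004 starts on a Monday; its first Tuesday is the 2nd, so the 3rd Tuesday is the 16th — 2004-03-16.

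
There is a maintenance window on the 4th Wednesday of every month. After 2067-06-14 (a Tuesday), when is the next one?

2067-06-22

June 2067 starts on a Wednesday; its first Wednesday is the 1st, so the 4th Wednesday is the 22nd — 2067-06-22.
2067-06-22 is after 2067-06-14, so that is the next one.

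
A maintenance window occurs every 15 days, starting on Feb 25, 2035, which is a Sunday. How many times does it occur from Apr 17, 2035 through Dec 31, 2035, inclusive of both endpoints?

Occurrences land 15·i days after Feb 25, 2035 for i = 0, 1, 2, …
Apr 17, 2035 is 51 days after the start; 51 ÷ 15 = 3 remainder 6; since the remainder is 6, round up to i = 4. First occurrence in the window: #5 on Apr 26, 2035 (4×15 = 60 days in).
Dec 31, 2035 is 309 days after the start; 309 ÷ 15 = 20 remainder 9. Last occurrence in the window: #21 on Dec 22, 2035.
Occurrences #5 through #21: 17 in total.

17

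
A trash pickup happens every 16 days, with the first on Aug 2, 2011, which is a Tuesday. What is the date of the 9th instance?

Dec 8, 2011

The 9th occurrence is 8 intervals after the first: 8 × 16 = 128 days after Aug 2, 2011.
Aug has 31 days — 29 days to the end of Aug leaves 99.
Sep has 30 days (69 left).
Oct has 31 days (38 left).
Nov has 30 days (8 left).
8 days into Dec → Dec 8, 2011.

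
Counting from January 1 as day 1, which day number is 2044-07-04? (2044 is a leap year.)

Days in months before July: 31 + 29 + 31 + 30 + 31 + 30 = 182.
Plus 4 days into July → day 186.

186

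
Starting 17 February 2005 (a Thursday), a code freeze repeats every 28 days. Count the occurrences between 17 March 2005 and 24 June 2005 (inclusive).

Occurrences land 28·i days after 17 February 2005 for i = 0, 1, 2, …
17 March 2005 is 28 days after the start; 28 ÷ 28 = 1 remainder 0. First occurrence in the window: #2 on 17 March 2005 (1×28 = 28 days in).
24 June 2005 is 127 days after the start; 127 ÷ 28 = 4 remainder 15. Last occurrence in the window: #5 on 9 June 2005.
Occurrences #2 through #5: 4 in total.

4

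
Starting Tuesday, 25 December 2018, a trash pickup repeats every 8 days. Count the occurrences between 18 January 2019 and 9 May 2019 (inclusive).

Occurrences land 8·i days after 25 December 2018 for i = 0, 1, 2, …
18 January 2019 is 24 days after the start; 24 ÷ 8 = 3 remainder 0. First occurrence in the window: #4 on 18 January 2019 (3×8 = 24 days in).
9 May 2019 is 135 days after the start; 135 ÷ 8 = 16 remainder 7. Last occurrence in the window: #17 on 2 May 2019.
Occurrences #4 through #17: 14 in total.

14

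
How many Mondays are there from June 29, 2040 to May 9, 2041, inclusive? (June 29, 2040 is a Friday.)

June 29, 2040 is a Friday; the first Monday on or after it is July 2, 2040 (3 days later).
From July 2, 2040 to May 9, 2041: 29 + 31 + 30 + 31 + 30 + 31 + 31 + 28 + 31 + 30 + 9 = 311 days (rest of July, August, September, October, November, December, January, February, March, April, May).
311 ÷ 7 = 44 full weeks with remainder 3, so 44 more Mondays after the first → 45.

45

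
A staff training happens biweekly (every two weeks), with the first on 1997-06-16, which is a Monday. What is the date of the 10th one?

The 10th occurrence is 9 intervals after the first: 9 × 14 = 126 days after 1997-06-16.
June has 30 days — 14 days to the end of June leaves 112.
July has 31 days (81 left).
August has 31 days (50 left).
September has 30 days (20 left).
20 days into October → 1997-10-20.

1997-10-20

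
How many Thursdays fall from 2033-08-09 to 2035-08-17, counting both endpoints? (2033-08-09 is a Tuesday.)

2033-08-09 is a Tuesday; the first Thursday on or after it is 2033-08-11 (2 days later).
From 2033-08-11 to 2035-08-17: 142 + 365 + 229 = 736 days (rest of 2033, 2034, to 2035-08-17 in 2035).
736 ÷ 7 = 105 full weeks with remainder 1, so 105 more Thursdays after the first → 106.

106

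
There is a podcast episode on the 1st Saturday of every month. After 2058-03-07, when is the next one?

March 2058 starts on a Friday, so its 1st Saturday is 2058-03-02 (1 day in).
That is not after 2058-03-07, so look at April 2058.
April 2058 starts on a Monday, so its 1st Saturday is 2058-04-06 (5 days in).

2058-04-06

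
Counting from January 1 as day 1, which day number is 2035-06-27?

Days in months before June: 31 + 28 + 31 + 30 + 31 = 151.
Plus 27 days into June → day 178.

178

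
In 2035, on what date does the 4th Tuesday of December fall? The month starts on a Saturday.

December 2035 begins on a Saturday, so the first Tuesday is December 4 (3 days later).
The 4th Tuesday is 3 weeks later: 4 + 21 = 25.

December 25, 2035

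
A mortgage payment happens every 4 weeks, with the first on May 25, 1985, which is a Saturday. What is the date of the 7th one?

The 7th occurrence is 6 intervals after the first: 6 × 28 = 168 days after May 25, 1985.
May has 31 days — 6 days to the end of May leaves 162.
Jun has 30 days (132 left).
Jul has 31 days (101 left).
Aug has 31 days (70 left).
Sep has 30 days (40 left).
Oct has 31 days (9 left).
9 days into Nov → Nov 9, 1985.

Nov 9, 1985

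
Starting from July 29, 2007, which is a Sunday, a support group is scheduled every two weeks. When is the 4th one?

The 4th occurrence is 3 intervals after the first: 3 × 14 = 42 days after July 29, 2007.
July has 31 days — 2 days to the end of July leaves 40.
August has 31 days (9 left).
9 days into September → September 9, 2007.

September 9, 2007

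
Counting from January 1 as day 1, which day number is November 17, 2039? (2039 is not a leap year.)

321

Days in months before November: 31 + 28 + 31 + 30 + 31 + 30 + 31 + 31 + 30 + 31 = 304.
Plus 17 days into November → day 321.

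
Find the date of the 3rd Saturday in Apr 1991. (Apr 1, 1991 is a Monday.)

Apr 1991 begins on a Monday, so the first Saturday is Apr 6 (5 days later).
The 3rd Saturday is 2 weeks later: 6 + 14 = 20.

Apr 20, 1991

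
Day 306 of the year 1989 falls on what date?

Nov 2, 1989

Jan has 31 days (306 − 31 = 275 remain).
Feb has 28 days (275 − 28 = 247 remain).
Mar has 31 days (247 − 31 = 216 remain).
Apr has 30 days (216 − 30 = 186 remain).
May has 31 days (186 − 31 = 155 remain).
Jun has 30 days (155 − 30 = 125 remain).
Jul has 31 days (125 − 31 = 94 remain).
Aug has 31 days (94 − 31 = 63 remain).
Sep has 30 days (63 − 30 = 33 remain).
Oct has 31 days (33 − 31 = 2 remain).
2 into Nov → Nov 2.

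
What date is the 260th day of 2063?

January has 31 days (260 − 31 = 229 remain).
February has 28 days (229 − 28 = 201 remain).
March has 31 days (201 − 31 = 170 remain).
April has 30 days (170 − 30 = 140 remain).
May has 31 days (140 − 31 = 109 remain).
June has 30 days (109 − 30 = 79 remain).
July has 31 days (79 − 31 = 48 remain).
August has 31 days (48 − 31 = 17 remain).
17 into September → September 17.

17 September 2063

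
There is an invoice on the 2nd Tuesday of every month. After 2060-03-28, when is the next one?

March 2060 starts on a Monday; its first Tuesday is the 2nd, so the 2nd Tuesday is the 9th — 2060-03-09.
That is not after 2060-03-28, so look at April 2060.
April 2060 starts on a Thursday; its first Tuesday is the 6th, so the 2nd Tuesday is the 13th — 2060-04-13.

2060-04-13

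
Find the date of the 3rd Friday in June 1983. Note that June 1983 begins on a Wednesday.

June 17, 1983

June 1983 begins on a Wednesday, so the first Friday is June 3 (2 days later).
The 3rd Friday is 2 weeks later: 3 + 14 = 17.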